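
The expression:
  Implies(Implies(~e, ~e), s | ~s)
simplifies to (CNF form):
True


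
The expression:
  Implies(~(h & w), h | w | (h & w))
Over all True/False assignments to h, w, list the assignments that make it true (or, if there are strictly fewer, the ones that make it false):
is false only for:
  h=False, w=False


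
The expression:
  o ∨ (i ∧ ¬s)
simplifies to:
o ∨ (i ∧ ¬s)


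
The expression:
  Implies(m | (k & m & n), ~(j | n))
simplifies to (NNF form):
~m | (~j & ~n)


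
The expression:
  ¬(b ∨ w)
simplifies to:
¬b ∧ ¬w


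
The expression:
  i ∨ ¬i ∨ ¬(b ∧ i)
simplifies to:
True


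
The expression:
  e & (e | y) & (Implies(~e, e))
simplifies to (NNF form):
e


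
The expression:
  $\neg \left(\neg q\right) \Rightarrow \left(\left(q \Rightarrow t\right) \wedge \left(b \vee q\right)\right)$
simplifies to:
$t \vee \neg q$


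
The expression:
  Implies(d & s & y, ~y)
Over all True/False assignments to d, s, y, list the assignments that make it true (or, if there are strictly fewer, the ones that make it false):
is false only for:
  d=True, s=True, y=True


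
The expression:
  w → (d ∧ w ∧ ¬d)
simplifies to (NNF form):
¬w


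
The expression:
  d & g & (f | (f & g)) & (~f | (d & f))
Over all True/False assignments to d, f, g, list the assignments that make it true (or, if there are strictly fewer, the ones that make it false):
is true only for:
  d=True, f=True, g=True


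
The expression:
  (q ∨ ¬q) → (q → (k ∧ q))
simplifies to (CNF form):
k ∨ ¬q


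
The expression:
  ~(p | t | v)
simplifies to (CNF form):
~p & ~t & ~v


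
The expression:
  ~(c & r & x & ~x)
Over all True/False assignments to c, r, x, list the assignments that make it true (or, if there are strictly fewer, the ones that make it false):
is always true.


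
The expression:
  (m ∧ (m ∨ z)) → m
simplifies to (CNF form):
True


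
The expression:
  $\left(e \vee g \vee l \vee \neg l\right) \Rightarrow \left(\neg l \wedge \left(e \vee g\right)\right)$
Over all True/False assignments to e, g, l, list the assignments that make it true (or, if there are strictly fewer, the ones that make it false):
is true only for:
  e=False, g=True, l=False;
  e=True, g=False, l=False;
  e=True, g=True, l=False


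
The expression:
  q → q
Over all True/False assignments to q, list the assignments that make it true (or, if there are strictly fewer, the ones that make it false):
is always true.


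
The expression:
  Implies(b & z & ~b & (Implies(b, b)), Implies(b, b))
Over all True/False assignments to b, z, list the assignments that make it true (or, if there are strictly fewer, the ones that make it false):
is always true.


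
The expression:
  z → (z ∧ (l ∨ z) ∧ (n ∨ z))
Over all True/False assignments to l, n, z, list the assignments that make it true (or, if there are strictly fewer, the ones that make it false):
is always true.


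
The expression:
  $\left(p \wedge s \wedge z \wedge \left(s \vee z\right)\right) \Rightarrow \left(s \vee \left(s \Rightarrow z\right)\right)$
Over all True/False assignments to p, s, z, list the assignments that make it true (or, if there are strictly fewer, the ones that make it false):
is always true.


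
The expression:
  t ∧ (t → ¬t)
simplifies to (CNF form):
False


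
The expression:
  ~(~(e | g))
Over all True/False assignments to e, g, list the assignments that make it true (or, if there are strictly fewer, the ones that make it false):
is false only for:
  e=False, g=False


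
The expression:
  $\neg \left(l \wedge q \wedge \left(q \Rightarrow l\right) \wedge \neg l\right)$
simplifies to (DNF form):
$\text{True}$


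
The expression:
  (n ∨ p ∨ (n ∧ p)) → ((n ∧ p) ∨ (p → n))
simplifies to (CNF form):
n ∨ ¬p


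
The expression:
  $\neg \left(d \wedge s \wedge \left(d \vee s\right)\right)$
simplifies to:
$\neg d \vee \neg s$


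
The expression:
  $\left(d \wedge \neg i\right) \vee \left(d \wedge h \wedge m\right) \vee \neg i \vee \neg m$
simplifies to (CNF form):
$\left(d \vee \neg i \vee \neg m\right) \wedge \left(h \vee \neg i \vee \neg m\right)$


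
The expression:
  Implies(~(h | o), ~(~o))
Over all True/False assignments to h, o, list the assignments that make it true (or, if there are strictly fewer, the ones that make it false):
is false only for:
  h=False, o=False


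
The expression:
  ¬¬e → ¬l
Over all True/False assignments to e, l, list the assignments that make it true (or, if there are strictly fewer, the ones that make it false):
is false only for:
  e=True, l=True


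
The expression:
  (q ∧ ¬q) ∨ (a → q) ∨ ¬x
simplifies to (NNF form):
q ∨ ¬a ∨ ¬x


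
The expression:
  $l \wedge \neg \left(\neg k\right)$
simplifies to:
$k \wedge l$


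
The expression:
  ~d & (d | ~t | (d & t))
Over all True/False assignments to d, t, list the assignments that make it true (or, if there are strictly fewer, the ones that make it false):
is true only for:
  d=False, t=False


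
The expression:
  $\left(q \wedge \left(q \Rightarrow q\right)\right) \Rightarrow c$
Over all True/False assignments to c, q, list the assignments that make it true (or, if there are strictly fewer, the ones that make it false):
is false only for:
  c=False, q=True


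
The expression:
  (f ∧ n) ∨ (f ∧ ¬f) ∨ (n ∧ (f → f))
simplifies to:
n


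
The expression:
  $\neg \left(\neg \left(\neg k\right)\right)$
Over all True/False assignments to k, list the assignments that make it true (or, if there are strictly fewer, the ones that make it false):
is true only for:
  k=False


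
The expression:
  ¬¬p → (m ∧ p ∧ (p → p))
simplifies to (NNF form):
m ∨ ¬p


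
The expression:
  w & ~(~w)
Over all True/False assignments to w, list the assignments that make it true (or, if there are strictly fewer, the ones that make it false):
is true only for:
  w=True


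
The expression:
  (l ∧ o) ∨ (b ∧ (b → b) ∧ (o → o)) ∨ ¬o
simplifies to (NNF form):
b ∨ l ∨ ¬o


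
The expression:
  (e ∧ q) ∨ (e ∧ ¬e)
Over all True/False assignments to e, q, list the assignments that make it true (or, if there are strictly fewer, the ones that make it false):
is true only for:
  e=True, q=True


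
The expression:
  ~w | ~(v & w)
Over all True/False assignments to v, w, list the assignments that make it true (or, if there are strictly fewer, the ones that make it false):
is false only for:
  v=True, w=True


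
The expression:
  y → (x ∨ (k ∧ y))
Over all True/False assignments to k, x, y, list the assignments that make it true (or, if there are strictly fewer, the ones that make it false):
is false only for:
  k=False, x=False, y=True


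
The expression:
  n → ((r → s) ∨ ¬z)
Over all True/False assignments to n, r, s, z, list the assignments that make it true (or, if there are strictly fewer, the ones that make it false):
is false only for:
  n=True, r=True, s=False, z=True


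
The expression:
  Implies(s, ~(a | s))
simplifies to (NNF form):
~s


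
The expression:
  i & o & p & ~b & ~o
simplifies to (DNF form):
False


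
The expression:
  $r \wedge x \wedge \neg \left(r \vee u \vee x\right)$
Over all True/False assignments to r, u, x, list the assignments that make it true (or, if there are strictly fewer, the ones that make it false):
is never true.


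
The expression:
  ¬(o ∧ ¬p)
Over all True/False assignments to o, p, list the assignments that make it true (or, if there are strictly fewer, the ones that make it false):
is false only for:
  o=True, p=False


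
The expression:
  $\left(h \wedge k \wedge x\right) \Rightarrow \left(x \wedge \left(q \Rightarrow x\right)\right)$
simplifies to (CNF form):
$\text{True}$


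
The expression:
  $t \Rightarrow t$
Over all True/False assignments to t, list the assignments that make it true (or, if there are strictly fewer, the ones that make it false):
is always true.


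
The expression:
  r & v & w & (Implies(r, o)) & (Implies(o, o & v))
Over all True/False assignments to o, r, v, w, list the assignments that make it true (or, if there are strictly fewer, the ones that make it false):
is true only for:
  o=True, r=True, v=True, w=True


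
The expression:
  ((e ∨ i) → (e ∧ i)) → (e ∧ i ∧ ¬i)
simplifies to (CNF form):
(e ∨ i) ∧ (¬e ∨ ¬i)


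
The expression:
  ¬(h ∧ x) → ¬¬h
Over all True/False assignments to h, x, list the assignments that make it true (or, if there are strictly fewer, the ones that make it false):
is true only for:
  h=True, x=False;
  h=True, x=True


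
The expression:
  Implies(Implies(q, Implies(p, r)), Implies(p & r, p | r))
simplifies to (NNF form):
True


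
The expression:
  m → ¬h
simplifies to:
¬h ∨ ¬m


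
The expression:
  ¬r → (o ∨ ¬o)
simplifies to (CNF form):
True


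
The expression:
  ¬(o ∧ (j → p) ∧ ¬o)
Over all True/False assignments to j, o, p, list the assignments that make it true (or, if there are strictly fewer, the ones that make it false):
is always true.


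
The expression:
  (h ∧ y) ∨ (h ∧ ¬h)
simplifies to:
h ∧ y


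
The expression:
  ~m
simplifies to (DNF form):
~m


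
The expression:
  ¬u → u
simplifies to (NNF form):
u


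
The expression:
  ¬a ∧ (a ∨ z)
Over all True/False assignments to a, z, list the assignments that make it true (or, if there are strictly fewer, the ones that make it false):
is true only for:
  a=False, z=True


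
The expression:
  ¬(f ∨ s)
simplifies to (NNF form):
¬f ∧ ¬s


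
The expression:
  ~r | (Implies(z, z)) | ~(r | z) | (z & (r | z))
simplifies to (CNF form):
True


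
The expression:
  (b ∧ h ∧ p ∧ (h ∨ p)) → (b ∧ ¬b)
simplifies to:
¬b ∨ ¬h ∨ ¬p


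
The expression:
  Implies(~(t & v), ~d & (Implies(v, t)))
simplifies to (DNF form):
(t & v) | (~d & ~v)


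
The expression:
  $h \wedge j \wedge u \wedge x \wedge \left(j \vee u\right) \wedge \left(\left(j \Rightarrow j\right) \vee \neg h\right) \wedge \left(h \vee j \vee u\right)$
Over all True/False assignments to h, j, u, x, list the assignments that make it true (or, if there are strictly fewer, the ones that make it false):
is true only for:
  h=True, j=True, u=True, x=True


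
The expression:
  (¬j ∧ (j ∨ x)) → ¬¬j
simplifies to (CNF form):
j ∨ ¬x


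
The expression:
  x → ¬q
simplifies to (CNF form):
¬q ∨ ¬x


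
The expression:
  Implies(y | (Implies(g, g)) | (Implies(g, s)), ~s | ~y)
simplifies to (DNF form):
~s | ~y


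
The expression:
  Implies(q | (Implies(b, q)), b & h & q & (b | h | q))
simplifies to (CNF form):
b & (h | ~q)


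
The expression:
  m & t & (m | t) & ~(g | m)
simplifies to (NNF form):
False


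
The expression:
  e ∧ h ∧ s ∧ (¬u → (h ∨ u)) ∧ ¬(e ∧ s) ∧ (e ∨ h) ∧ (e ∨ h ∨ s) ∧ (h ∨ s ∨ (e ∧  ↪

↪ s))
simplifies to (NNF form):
False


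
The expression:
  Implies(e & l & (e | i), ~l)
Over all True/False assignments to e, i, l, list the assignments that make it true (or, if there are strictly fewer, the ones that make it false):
is false only for:
  e=True, i=False, l=True;
  e=True, i=True, l=True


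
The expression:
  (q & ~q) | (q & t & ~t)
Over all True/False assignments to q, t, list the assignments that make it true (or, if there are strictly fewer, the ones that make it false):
is never true.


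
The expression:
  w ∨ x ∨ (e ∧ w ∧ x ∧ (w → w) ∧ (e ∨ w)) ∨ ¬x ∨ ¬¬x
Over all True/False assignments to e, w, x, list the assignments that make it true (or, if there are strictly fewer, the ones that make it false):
is always true.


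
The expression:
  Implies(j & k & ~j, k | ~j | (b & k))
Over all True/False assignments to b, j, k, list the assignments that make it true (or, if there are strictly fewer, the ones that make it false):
is always true.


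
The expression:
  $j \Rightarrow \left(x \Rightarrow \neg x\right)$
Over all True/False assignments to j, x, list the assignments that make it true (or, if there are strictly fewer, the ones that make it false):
is false only for:
  j=True, x=True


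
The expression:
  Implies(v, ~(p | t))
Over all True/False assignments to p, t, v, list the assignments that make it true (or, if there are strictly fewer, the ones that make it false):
is false only for:
  p=False, t=True, v=True;
  p=True, t=False, v=True;
  p=True, t=True, v=True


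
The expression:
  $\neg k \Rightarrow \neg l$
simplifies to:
$k \vee \neg l$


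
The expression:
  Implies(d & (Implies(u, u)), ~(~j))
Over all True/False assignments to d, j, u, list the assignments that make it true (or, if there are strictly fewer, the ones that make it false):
is false only for:
  d=True, j=False, u=False;
  d=True, j=False, u=True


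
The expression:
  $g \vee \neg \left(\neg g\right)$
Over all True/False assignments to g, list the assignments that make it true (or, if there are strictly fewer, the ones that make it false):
is true only for:
  g=True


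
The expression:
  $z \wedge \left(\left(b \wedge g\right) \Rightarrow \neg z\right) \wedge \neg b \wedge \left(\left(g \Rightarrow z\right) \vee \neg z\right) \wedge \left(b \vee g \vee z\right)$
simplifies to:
$z \wedge \neg b$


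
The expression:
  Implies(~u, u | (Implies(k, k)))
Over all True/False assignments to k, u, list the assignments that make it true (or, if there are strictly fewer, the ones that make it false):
is always true.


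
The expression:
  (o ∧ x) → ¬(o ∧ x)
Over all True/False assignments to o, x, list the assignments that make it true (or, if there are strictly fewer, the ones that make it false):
is false only for:
  o=True, x=True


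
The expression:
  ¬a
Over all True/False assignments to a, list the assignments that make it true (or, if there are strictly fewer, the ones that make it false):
is true only for:
  a=False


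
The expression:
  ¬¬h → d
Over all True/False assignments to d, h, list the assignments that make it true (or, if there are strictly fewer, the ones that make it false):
is false only for:
  d=False, h=True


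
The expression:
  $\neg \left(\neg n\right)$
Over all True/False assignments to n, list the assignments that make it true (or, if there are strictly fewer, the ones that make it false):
is true only for:
  n=True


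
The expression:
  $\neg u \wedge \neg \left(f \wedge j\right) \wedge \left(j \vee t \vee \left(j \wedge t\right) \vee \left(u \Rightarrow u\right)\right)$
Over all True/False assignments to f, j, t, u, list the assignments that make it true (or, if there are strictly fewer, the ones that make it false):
is true only for:
  f=False, j=False, t=False, u=False;
  f=False, j=False, t=True, u=False;
  f=False, j=True, t=False, u=False;
  f=False, j=True, t=True, u=False;
  f=True, j=False, t=False, u=False;
  f=True, j=False, t=True, u=False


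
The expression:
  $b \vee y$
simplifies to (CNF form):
$b \vee y$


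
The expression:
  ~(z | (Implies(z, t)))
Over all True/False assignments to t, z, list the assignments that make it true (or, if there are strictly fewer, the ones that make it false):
is never true.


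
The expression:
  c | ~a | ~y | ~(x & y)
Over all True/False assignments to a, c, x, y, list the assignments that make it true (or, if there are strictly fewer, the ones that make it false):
is false only for:
  a=True, c=False, x=True, y=True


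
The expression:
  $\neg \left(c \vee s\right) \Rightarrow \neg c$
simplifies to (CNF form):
$\text{True}$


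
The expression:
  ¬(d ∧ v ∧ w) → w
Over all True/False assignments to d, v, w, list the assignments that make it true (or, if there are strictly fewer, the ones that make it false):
is true only for:
  d=False, v=False, w=True;
  d=False, v=True, w=True;
  d=True, v=False, w=True;
  d=True, v=True, w=True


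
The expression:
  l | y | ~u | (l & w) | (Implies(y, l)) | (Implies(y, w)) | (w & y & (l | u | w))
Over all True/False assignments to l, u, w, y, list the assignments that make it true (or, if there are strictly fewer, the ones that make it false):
is always true.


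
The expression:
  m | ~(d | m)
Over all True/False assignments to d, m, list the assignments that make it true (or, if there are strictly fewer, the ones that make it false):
is false only for:
  d=True, m=False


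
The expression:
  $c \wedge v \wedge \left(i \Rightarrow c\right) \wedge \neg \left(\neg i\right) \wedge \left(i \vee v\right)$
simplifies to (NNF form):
$c \wedge i \wedge v$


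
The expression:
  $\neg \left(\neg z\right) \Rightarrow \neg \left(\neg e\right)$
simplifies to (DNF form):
$e \vee \neg z$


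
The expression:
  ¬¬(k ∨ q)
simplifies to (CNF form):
k ∨ q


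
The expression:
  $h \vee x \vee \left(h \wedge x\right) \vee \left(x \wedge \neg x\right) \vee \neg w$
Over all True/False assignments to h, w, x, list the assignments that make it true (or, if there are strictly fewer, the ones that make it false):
is false only for:
  h=False, w=True, x=False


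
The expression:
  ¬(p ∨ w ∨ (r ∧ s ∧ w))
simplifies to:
¬p ∧ ¬w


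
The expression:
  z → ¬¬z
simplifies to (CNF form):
True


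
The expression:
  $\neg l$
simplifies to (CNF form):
$\neg l$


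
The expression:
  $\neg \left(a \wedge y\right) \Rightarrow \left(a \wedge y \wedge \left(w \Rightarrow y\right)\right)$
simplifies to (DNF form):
$a \wedge y$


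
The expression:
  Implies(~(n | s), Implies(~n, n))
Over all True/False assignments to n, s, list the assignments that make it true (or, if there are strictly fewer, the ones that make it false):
is false only for:
  n=False, s=False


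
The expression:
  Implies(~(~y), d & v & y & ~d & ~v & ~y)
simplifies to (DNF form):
~y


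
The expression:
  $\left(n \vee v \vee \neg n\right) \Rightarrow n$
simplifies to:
$n$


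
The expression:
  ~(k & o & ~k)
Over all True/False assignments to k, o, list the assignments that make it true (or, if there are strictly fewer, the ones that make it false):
is always true.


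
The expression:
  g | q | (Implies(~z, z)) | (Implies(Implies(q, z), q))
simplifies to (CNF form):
g | q | z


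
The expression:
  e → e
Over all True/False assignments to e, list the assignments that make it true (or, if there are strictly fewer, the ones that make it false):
is always true.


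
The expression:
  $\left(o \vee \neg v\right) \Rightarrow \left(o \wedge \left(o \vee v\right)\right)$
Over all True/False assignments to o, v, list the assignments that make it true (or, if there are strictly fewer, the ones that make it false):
is false only for:
  o=False, v=False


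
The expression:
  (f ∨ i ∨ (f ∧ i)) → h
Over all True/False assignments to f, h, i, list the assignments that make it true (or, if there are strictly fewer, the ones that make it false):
is false only for:
  f=False, h=False, i=True;
  f=True, h=False, i=False;
  f=True, h=False, i=True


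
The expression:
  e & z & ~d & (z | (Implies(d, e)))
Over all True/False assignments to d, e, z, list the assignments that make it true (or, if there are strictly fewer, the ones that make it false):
is true only for:
  d=False, e=True, z=True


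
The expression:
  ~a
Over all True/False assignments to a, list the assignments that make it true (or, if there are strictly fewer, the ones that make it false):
is true only for:
  a=False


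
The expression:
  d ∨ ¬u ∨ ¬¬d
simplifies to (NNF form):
d ∨ ¬u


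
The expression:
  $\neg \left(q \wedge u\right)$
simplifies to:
$\neg q \vee \neg u$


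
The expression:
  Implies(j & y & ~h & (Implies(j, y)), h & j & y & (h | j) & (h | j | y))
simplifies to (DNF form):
h | ~j | ~y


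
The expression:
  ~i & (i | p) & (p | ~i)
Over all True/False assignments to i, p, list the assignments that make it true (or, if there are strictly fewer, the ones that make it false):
is true only for:
  i=False, p=True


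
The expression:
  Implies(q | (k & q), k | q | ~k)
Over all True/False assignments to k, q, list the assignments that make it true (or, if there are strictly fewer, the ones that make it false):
is always true.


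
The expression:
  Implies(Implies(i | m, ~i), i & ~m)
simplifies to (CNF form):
i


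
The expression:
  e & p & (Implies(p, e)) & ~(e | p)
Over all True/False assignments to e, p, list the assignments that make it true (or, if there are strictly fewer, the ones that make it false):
is never true.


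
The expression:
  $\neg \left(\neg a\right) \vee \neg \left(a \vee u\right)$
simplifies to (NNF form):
$a \vee \neg u$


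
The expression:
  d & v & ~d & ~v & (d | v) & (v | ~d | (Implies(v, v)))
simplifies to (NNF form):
False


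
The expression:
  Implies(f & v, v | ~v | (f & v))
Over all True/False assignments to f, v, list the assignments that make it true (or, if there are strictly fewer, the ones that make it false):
is always true.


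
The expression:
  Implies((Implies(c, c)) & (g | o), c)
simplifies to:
c | (~g & ~o)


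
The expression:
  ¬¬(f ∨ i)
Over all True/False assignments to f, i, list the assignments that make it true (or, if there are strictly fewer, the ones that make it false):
is false only for:
  f=False, i=False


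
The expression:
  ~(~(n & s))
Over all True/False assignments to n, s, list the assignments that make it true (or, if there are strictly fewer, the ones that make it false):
is true only for:
  n=True, s=True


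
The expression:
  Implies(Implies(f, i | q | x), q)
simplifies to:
q | (f & ~i & ~x)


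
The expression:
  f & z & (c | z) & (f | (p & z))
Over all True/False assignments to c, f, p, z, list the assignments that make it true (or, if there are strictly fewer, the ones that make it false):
is true only for:
  c=False, f=True, p=False, z=True;
  c=False, f=True, p=True, z=True;
  c=True, f=True, p=False, z=True;
  c=True, f=True, p=True, z=True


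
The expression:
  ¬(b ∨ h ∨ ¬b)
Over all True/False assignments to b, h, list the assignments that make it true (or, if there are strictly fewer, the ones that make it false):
is never true.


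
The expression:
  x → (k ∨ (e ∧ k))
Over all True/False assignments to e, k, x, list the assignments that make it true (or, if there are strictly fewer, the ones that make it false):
is false only for:
  e=False, k=False, x=True;
  e=True, k=False, x=True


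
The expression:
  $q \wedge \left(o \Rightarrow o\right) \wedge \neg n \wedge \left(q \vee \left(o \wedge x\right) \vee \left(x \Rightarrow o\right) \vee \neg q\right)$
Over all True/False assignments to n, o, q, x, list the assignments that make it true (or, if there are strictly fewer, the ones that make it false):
is true only for:
  n=False, o=False, q=True, x=False;
  n=False, o=False, q=True, x=True;
  n=False, o=True, q=True, x=False;
  n=False, o=True, q=True, x=True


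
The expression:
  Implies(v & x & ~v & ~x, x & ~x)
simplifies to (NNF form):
True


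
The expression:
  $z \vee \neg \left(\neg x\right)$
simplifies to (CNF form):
$x \vee z$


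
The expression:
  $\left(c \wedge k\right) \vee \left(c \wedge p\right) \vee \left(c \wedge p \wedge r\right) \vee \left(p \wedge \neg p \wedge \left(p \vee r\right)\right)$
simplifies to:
$c \wedge \left(k \vee p\right)$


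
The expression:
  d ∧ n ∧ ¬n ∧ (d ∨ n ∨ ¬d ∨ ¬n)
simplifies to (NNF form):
False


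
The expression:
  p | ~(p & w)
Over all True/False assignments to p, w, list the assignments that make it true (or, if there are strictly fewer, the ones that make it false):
is always true.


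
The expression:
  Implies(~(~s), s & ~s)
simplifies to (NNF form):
~s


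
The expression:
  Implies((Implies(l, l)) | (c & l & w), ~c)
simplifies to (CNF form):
~c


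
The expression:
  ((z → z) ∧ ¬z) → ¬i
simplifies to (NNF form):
z ∨ ¬i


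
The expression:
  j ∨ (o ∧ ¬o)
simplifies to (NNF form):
j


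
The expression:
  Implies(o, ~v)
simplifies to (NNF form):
~o | ~v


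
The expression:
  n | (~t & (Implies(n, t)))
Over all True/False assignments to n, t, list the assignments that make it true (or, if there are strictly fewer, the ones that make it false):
is false only for:
  n=False, t=True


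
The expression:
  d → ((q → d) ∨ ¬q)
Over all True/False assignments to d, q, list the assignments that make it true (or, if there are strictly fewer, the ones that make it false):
is always true.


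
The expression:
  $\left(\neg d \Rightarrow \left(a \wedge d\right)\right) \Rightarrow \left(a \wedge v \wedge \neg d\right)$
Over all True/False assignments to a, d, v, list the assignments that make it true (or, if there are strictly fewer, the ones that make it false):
is true only for:
  a=False, d=False, v=False;
  a=False, d=False, v=True;
  a=True, d=False, v=False;
  a=True, d=False, v=True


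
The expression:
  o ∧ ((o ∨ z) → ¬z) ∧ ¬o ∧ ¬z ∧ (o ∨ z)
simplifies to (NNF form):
False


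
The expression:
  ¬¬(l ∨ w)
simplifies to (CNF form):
l ∨ w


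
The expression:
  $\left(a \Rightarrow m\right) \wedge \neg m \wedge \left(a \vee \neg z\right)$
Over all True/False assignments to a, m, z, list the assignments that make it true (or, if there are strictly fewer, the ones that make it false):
is true only for:
  a=False, m=False, z=False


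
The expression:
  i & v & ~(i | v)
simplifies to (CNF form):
False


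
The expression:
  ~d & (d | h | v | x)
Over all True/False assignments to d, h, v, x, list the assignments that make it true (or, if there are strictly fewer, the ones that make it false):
is true only for:
  d=False, h=False, v=False, x=True;
  d=False, h=False, v=True, x=False;
  d=False, h=False, v=True, x=True;
  d=False, h=True, v=False, x=False;
  d=False, h=True, v=False, x=True;
  d=False, h=True, v=True, x=False;
  d=False, h=True, v=True, x=True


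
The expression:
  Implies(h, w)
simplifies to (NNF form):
w | ~h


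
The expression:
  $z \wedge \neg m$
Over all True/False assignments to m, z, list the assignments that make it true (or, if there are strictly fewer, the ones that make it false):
is true only for:
  m=False, z=True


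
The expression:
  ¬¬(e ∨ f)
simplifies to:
e ∨ f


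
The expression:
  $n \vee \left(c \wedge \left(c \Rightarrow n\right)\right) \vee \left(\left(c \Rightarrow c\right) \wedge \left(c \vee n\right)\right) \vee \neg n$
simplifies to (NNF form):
$\text{True}$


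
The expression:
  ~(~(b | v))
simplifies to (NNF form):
b | v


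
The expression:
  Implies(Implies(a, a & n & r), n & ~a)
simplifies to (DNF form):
(a & ~n) | (n & ~a) | (n & ~r)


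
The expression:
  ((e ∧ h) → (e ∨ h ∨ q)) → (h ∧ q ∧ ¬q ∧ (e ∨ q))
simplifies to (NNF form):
False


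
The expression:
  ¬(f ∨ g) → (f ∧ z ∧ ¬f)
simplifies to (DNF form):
f ∨ g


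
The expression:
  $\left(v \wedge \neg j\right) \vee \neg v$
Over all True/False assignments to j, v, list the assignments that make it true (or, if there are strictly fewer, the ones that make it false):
is false only for:
  j=True, v=True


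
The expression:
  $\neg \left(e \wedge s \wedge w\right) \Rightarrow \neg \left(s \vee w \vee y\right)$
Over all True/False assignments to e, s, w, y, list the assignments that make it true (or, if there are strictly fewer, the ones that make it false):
is true only for:
  e=False, s=False, w=False, y=False;
  e=True, s=False, w=False, y=False;
  e=True, s=True, w=True, y=False;
  e=True, s=True, w=True, y=True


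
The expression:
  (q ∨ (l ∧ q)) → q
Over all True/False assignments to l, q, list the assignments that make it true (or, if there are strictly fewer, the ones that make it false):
is always true.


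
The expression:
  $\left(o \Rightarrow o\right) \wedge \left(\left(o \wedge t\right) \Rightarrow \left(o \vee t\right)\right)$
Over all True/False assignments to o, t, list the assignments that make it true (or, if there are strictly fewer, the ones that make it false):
is always true.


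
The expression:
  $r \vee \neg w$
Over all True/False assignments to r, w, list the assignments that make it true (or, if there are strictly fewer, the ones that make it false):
is false only for:
  r=False, w=True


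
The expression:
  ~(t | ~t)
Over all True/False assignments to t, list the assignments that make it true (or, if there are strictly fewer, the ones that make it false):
is never true.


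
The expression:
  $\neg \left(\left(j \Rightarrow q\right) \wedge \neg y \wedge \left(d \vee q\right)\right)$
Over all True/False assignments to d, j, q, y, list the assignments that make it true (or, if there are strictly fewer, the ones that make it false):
is false only for:
  d=False, j=False, q=True, y=False;
  d=False, j=True, q=True, y=False;
  d=True, j=False, q=False, y=False;
  d=True, j=False, q=True, y=False;
  d=True, j=True, q=True, y=False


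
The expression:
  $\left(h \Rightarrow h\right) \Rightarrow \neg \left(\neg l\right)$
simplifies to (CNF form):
$l$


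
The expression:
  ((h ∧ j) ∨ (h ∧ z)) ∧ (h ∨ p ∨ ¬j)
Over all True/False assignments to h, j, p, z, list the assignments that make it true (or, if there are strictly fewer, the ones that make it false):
is true only for:
  h=True, j=False, p=False, z=True;
  h=True, j=False, p=True, z=True;
  h=True, j=True, p=False, z=False;
  h=True, j=True, p=False, z=True;
  h=True, j=True, p=True, z=False;
  h=True, j=True, p=True, z=True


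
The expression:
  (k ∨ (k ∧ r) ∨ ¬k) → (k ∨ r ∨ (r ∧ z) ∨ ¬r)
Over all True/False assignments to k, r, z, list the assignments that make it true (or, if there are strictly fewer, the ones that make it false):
is always true.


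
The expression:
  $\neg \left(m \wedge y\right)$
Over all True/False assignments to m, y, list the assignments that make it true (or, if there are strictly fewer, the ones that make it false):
is false only for:
  m=True, y=True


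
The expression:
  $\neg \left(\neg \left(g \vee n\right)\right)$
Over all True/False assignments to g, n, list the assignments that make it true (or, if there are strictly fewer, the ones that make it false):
is false only for:
  g=False, n=False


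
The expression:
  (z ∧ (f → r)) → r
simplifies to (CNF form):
f ∨ r ∨ ¬z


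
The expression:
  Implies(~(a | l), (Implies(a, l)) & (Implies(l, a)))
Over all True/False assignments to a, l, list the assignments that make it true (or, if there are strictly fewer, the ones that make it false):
is always true.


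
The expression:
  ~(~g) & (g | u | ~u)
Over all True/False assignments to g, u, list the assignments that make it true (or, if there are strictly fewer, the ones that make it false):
is true only for:
  g=True, u=False;
  g=True, u=True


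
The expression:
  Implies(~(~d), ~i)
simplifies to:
~d | ~i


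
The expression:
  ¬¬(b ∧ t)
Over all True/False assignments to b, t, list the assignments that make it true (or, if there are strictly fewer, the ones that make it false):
is true only for:
  b=True, t=True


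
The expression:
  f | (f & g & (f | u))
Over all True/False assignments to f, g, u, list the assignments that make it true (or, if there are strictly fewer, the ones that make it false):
is true only for:
  f=True, g=False, u=False;
  f=True, g=False, u=True;
  f=True, g=True, u=False;
  f=True, g=True, u=True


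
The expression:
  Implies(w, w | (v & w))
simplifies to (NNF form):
True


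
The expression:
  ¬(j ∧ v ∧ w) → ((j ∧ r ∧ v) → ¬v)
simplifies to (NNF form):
w ∨ ¬j ∨ ¬r ∨ ¬v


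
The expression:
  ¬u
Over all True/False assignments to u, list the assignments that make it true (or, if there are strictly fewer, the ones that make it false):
is true only for:
  u=False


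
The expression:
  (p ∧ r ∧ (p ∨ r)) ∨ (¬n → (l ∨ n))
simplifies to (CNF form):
(l ∨ n ∨ p) ∧ (l ∨ n ∨ r)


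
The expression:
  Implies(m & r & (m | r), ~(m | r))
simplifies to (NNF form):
~m | ~r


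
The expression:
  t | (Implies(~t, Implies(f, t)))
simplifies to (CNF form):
t | ~f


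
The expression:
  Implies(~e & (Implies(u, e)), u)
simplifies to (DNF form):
e | u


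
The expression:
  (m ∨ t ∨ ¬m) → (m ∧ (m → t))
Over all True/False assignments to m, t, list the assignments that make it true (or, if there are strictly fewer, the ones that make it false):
is true only for:
  m=True, t=True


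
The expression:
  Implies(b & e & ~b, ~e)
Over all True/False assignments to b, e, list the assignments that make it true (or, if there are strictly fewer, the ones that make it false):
is always true.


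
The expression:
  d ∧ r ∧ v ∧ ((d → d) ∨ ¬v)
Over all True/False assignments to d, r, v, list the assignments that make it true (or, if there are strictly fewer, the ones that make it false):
is true only for:
  d=True, r=True, v=True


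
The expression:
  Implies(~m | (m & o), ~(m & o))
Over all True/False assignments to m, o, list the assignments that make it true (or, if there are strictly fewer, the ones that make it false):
is false only for:
  m=True, o=True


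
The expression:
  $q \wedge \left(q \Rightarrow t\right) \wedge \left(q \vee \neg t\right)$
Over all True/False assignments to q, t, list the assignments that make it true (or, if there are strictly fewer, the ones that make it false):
is true only for:
  q=True, t=True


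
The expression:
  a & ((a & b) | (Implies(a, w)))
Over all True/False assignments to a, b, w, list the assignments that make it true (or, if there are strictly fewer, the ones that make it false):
is true only for:
  a=True, b=False, w=True;
  a=True, b=True, w=False;
  a=True, b=True, w=True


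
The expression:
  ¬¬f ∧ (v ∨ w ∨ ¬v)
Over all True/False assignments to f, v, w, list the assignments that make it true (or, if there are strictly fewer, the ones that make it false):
is true only for:
  f=True, v=False, w=False;
  f=True, v=False, w=True;
  f=True, v=True, w=False;
  f=True, v=True, w=True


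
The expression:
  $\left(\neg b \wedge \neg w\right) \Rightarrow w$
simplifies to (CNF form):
$b \vee w$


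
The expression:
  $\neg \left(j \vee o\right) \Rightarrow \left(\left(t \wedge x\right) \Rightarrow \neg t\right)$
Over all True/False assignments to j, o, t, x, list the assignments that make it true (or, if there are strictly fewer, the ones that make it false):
is false only for:
  j=False, o=False, t=True, x=True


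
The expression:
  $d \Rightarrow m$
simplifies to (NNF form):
$m \vee \neg d$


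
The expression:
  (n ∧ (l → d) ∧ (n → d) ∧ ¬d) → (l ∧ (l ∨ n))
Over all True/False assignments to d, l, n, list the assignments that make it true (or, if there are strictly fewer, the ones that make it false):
is always true.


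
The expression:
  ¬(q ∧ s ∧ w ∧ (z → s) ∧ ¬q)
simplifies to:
True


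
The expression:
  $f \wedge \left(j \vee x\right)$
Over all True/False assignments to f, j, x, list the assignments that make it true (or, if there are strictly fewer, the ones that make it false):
is true only for:
  f=True, j=False, x=True;
  f=True, j=True, x=False;
  f=True, j=True, x=True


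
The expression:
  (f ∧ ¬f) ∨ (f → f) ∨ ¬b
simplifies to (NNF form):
True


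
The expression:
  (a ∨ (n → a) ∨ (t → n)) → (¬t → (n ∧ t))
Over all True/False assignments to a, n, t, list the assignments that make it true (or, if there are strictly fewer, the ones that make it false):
is true only for:
  a=False, n=False, t=True;
  a=False, n=True, t=True;
  a=True, n=False, t=True;
  a=True, n=True, t=True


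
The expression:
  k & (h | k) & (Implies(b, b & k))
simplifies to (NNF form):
k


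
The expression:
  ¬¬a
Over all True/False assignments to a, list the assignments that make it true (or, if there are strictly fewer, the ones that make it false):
is true only for:
  a=True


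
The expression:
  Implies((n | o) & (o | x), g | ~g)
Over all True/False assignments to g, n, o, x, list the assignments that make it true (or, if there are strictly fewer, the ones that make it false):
is always true.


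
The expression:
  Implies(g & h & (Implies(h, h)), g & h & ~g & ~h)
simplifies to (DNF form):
~g | ~h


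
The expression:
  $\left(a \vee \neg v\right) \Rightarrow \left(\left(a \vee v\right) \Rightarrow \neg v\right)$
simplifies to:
$\neg a \vee \neg v$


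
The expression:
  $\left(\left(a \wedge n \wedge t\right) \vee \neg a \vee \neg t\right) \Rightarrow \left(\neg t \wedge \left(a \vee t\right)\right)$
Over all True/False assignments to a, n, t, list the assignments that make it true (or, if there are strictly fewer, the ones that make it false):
is true only for:
  a=True, n=False, t=False;
  a=True, n=False, t=True;
  a=True, n=True, t=False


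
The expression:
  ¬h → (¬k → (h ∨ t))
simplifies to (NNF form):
h ∨ k ∨ t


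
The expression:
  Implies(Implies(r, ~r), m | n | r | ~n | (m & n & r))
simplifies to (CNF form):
True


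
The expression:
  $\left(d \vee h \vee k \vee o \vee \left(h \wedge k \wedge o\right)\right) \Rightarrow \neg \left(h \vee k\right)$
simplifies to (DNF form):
$\neg h \wedge \neg k$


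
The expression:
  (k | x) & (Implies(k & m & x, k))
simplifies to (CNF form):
k | x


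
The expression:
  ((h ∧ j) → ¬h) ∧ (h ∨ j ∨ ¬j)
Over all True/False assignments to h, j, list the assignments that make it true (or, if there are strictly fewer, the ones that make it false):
is false only for:
  h=True, j=True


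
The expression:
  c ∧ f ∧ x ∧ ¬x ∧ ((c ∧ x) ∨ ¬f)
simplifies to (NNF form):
False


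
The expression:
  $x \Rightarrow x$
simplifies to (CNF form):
$\text{True}$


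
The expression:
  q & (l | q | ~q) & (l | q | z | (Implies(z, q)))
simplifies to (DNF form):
q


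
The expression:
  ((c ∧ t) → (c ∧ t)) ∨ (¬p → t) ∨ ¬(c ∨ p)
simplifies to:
True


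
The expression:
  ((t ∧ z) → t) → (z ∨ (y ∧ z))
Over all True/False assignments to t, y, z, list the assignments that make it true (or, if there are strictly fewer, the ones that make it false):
is true only for:
  t=False, y=False, z=True;
  t=False, y=True, z=True;
  t=True, y=False, z=True;
  t=True, y=True, z=True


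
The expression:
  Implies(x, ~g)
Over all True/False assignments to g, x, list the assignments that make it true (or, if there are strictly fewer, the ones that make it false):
is false only for:
  g=True, x=True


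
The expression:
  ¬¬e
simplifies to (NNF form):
e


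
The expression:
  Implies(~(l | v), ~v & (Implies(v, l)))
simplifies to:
True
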